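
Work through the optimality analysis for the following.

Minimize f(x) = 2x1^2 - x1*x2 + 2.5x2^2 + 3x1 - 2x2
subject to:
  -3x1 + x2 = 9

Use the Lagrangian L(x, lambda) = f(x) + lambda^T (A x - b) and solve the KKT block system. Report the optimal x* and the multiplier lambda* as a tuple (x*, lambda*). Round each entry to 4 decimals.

Form the Lagrangian:
  L(x, lambda) = (1/2) x^T Q x + c^T x + lambda^T (A x - b)
Stationarity (grad_x L = 0): Q x + c + A^T lambda = 0.
Primal feasibility: A x = b.

This gives the KKT block system:
  [ Q   A^T ] [ x     ]   [-c ]
  [ A    0  ] [ lambda ] = [ b ]

Solving the linear system:
  x*      = (-2.8605, 0.4186)
  lambda* = (-2.9535)
  f(x*)   = 8.5814

x* = (-2.8605, 0.4186), lambda* = (-2.9535)


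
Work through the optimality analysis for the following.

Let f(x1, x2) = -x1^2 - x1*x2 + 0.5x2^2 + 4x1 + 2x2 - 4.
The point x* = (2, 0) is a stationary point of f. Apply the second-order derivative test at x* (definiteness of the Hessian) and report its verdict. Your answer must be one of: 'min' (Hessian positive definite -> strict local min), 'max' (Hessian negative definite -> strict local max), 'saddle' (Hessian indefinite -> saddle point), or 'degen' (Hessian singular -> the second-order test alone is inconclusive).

Compute the Hessian H = grad^2 f:
  H = [[-2, -1], [-1, 1]]
Verify stationarity: grad f(x*) = H x* + g = (0, 0).
Eigenvalues of H: -2.3028, 1.3028.
Eigenvalues have mixed signs, so H is indefinite -> x* is a saddle point.

saddle


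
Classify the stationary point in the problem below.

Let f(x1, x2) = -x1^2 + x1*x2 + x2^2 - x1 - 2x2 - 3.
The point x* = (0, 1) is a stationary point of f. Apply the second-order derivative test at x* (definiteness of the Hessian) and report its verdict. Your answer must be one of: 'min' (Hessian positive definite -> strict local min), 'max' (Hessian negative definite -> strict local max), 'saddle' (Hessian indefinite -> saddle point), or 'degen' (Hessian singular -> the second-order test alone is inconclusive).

Compute the Hessian H = grad^2 f:
  H = [[-2, 1], [1, 2]]
Verify stationarity: grad f(x*) = H x* + g = (0, 0).
Eigenvalues of H: -2.2361, 2.2361.
Eigenvalues have mixed signs, so H is indefinite -> x* is a saddle point.

saddle


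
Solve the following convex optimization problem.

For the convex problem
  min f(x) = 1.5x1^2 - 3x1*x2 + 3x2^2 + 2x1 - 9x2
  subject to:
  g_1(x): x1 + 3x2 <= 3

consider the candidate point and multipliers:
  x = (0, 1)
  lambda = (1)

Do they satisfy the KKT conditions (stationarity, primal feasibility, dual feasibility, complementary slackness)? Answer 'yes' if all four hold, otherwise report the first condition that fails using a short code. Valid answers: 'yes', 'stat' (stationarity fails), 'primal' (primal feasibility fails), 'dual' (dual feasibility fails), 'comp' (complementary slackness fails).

Gradient of f: grad f(x) = Q x + c = (-1, -3)
Constraint values g_i(x) = a_i^T x - b_i:
  g_1((0, 1)) = 0
Stationarity residual: grad f(x) + sum_i lambda_i a_i = (0, 0)
  -> stationarity OK
Primal feasibility (all g_i <= 0): OK
Dual feasibility (all lambda_i >= 0): OK
Complementary slackness (lambda_i * g_i(x) = 0 for all i): OK

Verdict: yes, KKT holds.

yes


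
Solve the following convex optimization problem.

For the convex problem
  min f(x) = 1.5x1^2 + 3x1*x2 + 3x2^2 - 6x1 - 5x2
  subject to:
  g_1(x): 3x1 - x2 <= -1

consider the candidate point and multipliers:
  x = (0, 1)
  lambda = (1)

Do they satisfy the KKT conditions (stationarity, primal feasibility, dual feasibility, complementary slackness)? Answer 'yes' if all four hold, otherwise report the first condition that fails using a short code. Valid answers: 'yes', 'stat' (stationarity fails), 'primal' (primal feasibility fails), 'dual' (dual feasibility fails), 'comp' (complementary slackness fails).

Gradient of f: grad f(x) = Q x + c = (-3, 1)
Constraint values g_i(x) = a_i^T x - b_i:
  g_1((0, 1)) = 0
Stationarity residual: grad f(x) + sum_i lambda_i a_i = (0, 0)
  -> stationarity OK
Primal feasibility (all g_i <= 0): OK
Dual feasibility (all lambda_i >= 0): OK
Complementary slackness (lambda_i * g_i(x) = 0 for all i): OK

Verdict: yes, KKT holds.

yes


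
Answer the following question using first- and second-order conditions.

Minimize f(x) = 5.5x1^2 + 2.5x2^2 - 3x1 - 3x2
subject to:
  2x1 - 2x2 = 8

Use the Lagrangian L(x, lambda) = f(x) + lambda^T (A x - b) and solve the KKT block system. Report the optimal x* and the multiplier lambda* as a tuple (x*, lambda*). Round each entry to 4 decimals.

Form the Lagrangian:
  L(x, lambda) = (1/2) x^T Q x + c^T x + lambda^T (A x - b)
Stationarity (grad_x L = 0): Q x + c + A^T lambda = 0.
Primal feasibility: A x = b.

This gives the KKT block system:
  [ Q   A^T ] [ x     ]   [-c ]
  [ A    0  ] [ lambda ] = [ b ]

Solving the linear system:
  x*      = (1.625, -2.375)
  lambda* = (-7.4375)
  f(x*)   = 30.875

x* = (1.625, -2.375), lambda* = (-7.4375)


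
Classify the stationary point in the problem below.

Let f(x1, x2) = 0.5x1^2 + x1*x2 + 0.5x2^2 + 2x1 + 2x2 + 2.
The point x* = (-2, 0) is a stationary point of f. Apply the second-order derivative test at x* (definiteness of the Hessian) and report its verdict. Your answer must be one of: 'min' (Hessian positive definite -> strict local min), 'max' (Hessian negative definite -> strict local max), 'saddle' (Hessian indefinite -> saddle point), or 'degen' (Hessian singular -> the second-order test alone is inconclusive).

Compute the Hessian H = grad^2 f:
  H = [[1, 1], [1, 1]]
Verify stationarity: grad f(x*) = H x* + g = (0, 0).
Eigenvalues of H: 0, 2.
H has a zero eigenvalue (singular; positive semidefinite but not definite), so H is neither positive definite, negative definite, nor indefinite. The second-order test alone is inconclusive -> degen.
(Indeed, f is constant along the null direction of H through x*, so x* is not a strict local extremum.)

degen


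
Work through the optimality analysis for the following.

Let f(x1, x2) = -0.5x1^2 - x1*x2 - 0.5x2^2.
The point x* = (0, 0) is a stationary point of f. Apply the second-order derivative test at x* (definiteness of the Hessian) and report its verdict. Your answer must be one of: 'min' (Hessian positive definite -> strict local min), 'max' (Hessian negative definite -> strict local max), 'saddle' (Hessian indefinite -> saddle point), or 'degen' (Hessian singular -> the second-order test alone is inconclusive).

Compute the Hessian H = grad^2 f:
  H = [[-1, -1], [-1, -1]]
Verify stationarity: grad f(x*) = H x* + g = (0, 0).
Eigenvalues of H: -2, 0.
H has a zero eigenvalue (singular; negative semidefinite but not definite), so H is neither positive definite, negative definite, nor indefinite. The second-order test alone is inconclusive -> degen.
(Indeed, f is constant along the null direction of H through x*, so x* is not a strict local extremum.)

degen


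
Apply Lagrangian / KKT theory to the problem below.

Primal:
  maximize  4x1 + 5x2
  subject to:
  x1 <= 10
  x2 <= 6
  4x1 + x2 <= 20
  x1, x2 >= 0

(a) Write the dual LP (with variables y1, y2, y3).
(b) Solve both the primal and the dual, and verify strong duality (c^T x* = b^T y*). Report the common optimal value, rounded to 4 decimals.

The standard primal-dual pair for 'max c^T x s.t. A x <= b, x >= 0' is:
  Dual:  min b^T y  s.t.  A^T y >= c,  y >= 0.

So the dual LP is:
  minimize  10y1 + 6y2 + 20y3
  subject to:
    y1 + 4y3 >= 4
    y2 + y3 >= 5
    y1, y2, y3 >= 0

Solving the primal: x* = (3.5, 6).
  primal value c^T x* = 44.
Solving the dual: y* = (0, 4, 1).
  dual value b^T y* = 44.
Strong duality: c^T x* = b^T y*. Confirmed.

44


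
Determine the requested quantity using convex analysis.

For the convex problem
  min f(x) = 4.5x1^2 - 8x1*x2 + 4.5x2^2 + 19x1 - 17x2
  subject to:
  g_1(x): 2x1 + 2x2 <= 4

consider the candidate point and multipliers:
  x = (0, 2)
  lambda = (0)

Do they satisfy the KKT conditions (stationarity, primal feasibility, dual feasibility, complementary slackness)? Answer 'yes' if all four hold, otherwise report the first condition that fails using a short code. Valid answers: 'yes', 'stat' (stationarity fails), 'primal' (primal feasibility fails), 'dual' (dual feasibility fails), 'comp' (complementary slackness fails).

Gradient of f: grad f(x) = Q x + c = (3, 1)
Constraint values g_i(x) = a_i^T x - b_i:
  g_1((0, 2)) = 0
Stationarity residual: grad f(x) + sum_i lambda_i a_i = (3, 1)
  -> stationarity FAILS
Primal feasibility (all g_i <= 0): OK
Dual feasibility (all lambda_i >= 0): OK
Complementary slackness (lambda_i * g_i(x) = 0 for all i): OK

Verdict: the first failing condition is stationarity -> stat.

stat


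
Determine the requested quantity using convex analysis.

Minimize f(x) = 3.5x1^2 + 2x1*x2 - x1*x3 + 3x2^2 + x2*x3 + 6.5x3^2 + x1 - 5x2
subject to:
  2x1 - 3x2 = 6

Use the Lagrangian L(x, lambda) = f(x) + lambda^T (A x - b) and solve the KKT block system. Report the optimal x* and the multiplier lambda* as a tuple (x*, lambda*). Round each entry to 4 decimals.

Form the Lagrangian:
  L(x, lambda) = (1/2) x^T Q x + c^T x + lambda^T (A x - b)
Stationarity (grad_x L = 0): Q x + c + A^T lambda = 0.
Primal feasibility: A x = b.

This gives the KKT block system:
  [ Q   A^T ] [ x     ]   [-c ]
  [ A    0  ] [ lambda ] = [ b ]

Solving the linear system:
  x*      = (1.1671, -1.2219, 0.1838)
  lambda* = (-3.2712)
  f(x*)   = 13.4518

x* = (1.1671, -1.2219, 0.1838), lambda* = (-3.2712)


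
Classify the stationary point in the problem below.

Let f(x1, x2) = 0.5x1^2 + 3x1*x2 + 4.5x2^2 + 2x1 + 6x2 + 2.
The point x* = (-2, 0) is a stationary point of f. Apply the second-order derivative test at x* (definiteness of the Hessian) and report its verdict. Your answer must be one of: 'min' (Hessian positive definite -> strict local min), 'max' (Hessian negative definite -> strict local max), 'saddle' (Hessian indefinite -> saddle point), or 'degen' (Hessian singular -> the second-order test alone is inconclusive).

Compute the Hessian H = grad^2 f:
  H = [[1, 3], [3, 9]]
Verify stationarity: grad f(x*) = H x* + g = (0, 0).
Eigenvalues of H: 0, 10.
H has a zero eigenvalue (singular; positive semidefinite but not definite), so H is neither positive definite, negative definite, nor indefinite. The second-order test alone is inconclusive -> degen.
(Indeed, f is constant along the null direction of H through x*, so x* is not a strict local extremum.)

degen


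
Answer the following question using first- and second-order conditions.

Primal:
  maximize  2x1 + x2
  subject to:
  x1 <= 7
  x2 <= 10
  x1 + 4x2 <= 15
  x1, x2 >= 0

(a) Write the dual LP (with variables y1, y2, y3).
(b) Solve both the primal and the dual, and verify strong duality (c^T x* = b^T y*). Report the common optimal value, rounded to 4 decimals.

The standard primal-dual pair for 'max c^T x s.t. A x <= b, x >= 0' is:
  Dual:  min b^T y  s.t.  A^T y >= c,  y >= 0.

So the dual LP is:
  minimize  7y1 + 10y2 + 15y3
  subject to:
    y1 + y3 >= 2
    y2 + 4y3 >= 1
    y1, y2, y3 >= 0

Solving the primal: x* = (7, 2).
  primal value c^T x* = 16.
Solving the dual: y* = (1.75, 0, 0.25).
  dual value b^T y* = 16.
Strong duality: c^T x* = b^T y*. Confirmed.

16


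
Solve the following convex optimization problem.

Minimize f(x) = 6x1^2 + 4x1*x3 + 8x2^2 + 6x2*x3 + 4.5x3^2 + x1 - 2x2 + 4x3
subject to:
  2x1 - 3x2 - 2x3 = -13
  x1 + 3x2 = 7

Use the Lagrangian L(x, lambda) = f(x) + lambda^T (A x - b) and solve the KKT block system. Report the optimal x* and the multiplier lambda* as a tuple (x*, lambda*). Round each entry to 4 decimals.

Form the Lagrangian:
  L(x, lambda) = (1/2) x^T Q x + c^T x + lambda^T (A x - b)
Stationarity (grad_x L = 0): Q x + c + A^T lambda = 0.
Primal feasibility: A x = b.

This gives the KKT block system:
  [ Q   A^T ] [ x     ]   [-c ]
  [ A    0  ] [ lambda ] = [ b ]

Solving the linear system:
  x*      = (-1.567, 2.8557, 0.6495)
  lambda* = (10.356, -5.5066)
  f(x*)   = 84.2471

x* = (-1.567, 2.8557, 0.6495), lambda* = (10.356, -5.5066)


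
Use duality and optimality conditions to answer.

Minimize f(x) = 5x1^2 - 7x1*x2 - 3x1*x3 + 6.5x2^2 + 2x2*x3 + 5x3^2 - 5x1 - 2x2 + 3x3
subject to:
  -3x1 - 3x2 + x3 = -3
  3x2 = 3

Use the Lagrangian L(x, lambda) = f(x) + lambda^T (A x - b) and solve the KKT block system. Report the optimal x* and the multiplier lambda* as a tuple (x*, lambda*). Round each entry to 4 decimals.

Form the Lagrangian:
  L(x, lambda) = (1/2) x^T Q x + c^T x + lambda^T (A x - b)
Stationarity (grad_x L = 0): Q x + c + A^T lambda = 0.
Primal feasibility: A x = b.

This gives the KKT block system:
  [ Q   A^T ] [ x     ]   [-c ]
  [ A    0  ] [ lambda ] = [ b ]

Solving the linear system:
  x*      = (-0.0366, 1, -0.1098)
  lambda* = (-4.0122, -7.6911)
  f(x*)   = 4.4451

x* = (-0.0366, 1, -0.1098), lambda* = (-4.0122, -7.6911)


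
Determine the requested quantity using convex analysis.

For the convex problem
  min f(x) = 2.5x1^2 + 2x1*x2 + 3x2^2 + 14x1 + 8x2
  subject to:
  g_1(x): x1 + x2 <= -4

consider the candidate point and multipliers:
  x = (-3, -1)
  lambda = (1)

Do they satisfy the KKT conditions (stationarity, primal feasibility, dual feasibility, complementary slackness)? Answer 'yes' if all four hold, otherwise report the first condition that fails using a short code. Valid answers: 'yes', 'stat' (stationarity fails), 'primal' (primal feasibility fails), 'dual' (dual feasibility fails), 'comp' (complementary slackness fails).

Gradient of f: grad f(x) = Q x + c = (-3, -4)
Constraint values g_i(x) = a_i^T x - b_i:
  g_1((-3, -1)) = 0
Stationarity residual: grad f(x) + sum_i lambda_i a_i = (-2, -3)
  -> stationarity FAILS
Primal feasibility (all g_i <= 0): OK
Dual feasibility (all lambda_i >= 0): OK
Complementary slackness (lambda_i * g_i(x) = 0 for all i): OK

Verdict: the first failing condition is stationarity -> stat.

stat


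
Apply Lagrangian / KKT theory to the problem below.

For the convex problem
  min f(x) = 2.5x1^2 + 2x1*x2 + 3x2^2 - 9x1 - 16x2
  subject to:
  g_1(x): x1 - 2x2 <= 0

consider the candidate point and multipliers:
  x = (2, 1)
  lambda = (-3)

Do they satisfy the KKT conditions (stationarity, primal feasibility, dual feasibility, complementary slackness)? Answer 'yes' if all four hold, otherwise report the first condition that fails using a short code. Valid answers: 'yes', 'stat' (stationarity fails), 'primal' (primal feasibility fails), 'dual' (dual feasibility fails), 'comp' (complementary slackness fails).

Gradient of f: grad f(x) = Q x + c = (3, -6)
Constraint values g_i(x) = a_i^T x - b_i:
  g_1((2, 1)) = 0
Stationarity residual: grad f(x) + sum_i lambda_i a_i = (0, 0)
  -> stationarity OK
Primal feasibility (all g_i <= 0): OK
Dual feasibility (all lambda_i >= 0): FAILS
Complementary slackness (lambda_i * g_i(x) = 0 for all i): OK

Verdict: the first failing condition is dual_feasibility -> dual.

dual


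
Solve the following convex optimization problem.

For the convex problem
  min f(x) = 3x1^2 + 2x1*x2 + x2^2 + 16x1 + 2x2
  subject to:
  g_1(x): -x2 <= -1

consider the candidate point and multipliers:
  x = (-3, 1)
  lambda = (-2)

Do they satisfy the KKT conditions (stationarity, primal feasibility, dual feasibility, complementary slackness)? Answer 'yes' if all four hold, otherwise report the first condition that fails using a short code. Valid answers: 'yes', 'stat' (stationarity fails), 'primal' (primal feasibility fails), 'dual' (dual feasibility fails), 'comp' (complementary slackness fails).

Gradient of f: grad f(x) = Q x + c = (0, -2)
Constraint values g_i(x) = a_i^T x - b_i:
  g_1((-3, 1)) = 0
Stationarity residual: grad f(x) + sum_i lambda_i a_i = (0, 0)
  -> stationarity OK
Primal feasibility (all g_i <= 0): OK
Dual feasibility (all lambda_i >= 0): FAILS
Complementary slackness (lambda_i * g_i(x) = 0 for all i): OK

Verdict: the first failing condition is dual_feasibility -> dual.

dual


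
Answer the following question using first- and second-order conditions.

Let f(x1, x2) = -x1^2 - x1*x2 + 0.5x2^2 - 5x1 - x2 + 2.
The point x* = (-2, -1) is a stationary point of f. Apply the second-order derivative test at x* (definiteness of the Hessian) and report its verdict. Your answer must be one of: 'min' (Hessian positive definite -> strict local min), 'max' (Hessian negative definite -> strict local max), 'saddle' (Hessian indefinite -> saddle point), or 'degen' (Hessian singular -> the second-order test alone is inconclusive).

Compute the Hessian H = grad^2 f:
  H = [[-2, -1], [-1, 1]]
Verify stationarity: grad f(x*) = H x* + g = (0, 0).
Eigenvalues of H: -2.3028, 1.3028.
Eigenvalues have mixed signs, so H is indefinite -> x* is a saddle point.

saddle


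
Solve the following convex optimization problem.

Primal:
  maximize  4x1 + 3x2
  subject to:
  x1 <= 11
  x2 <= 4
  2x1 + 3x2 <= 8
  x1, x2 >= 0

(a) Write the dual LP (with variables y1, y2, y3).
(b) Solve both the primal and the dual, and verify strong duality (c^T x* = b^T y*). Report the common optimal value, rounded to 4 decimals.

The standard primal-dual pair for 'max c^T x s.t. A x <= b, x >= 0' is:
  Dual:  min b^T y  s.t.  A^T y >= c,  y >= 0.

So the dual LP is:
  minimize  11y1 + 4y2 + 8y3
  subject to:
    y1 + 2y3 >= 4
    y2 + 3y3 >= 3
    y1, y2, y3 >= 0

Solving the primal: x* = (4, 0).
  primal value c^T x* = 16.
Solving the dual: y* = (0, 0, 2).
  dual value b^T y* = 16.
Strong duality: c^T x* = b^T y*. Confirmed.

16


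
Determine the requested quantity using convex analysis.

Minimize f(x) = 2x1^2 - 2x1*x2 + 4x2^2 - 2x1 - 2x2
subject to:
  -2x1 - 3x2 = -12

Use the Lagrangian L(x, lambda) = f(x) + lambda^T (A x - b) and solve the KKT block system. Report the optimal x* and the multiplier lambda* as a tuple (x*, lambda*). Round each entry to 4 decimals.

Form the Lagrangian:
  L(x, lambda) = (1/2) x^T Q x + c^T x + lambda^T (A x - b)
Stationarity (grad_x L = 0): Q x + c + A^T lambda = 0.
Primal feasibility: A x = b.

This gives the KKT block system:
  [ Q   A^T ] [ x     ]   [-c ]
  [ A    0  ] [ lambda ] = [ b ]

Solving the linear system:
  x*      = (2.9348, 2.0435)
  lambda* = (2.8261)
  f(x*)   = 11.9783

x* = (2.9348, 2.0435), lambda* = (2.8261)


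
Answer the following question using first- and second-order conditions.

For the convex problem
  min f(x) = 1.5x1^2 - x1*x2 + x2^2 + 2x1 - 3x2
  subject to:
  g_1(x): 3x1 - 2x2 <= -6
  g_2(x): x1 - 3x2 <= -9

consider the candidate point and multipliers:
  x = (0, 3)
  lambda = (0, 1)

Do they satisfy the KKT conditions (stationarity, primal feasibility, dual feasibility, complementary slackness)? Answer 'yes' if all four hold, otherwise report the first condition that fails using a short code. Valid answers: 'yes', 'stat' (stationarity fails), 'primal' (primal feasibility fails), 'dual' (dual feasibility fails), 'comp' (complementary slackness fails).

Gradient of f: grad f(x) = Q x + c = (-1, 3)
Constraint values g_i(x) = a_i^T x - b_i:
  g_1((0, 3)) = 0
  g_2((0, 3)) = 0
Stationarity residual: grad f(x) + sum_i lambda_i a_i = (0, 0)
  -> stationarity OK
Primal feasibility (all g_i <= 0): OK
Dual feasibility (all lambda_i >= 0): OK
Complementary slackness (lambda_i * g_i(x) = 0 for all i): OK

Verdict: yes, KKT holds.

yes


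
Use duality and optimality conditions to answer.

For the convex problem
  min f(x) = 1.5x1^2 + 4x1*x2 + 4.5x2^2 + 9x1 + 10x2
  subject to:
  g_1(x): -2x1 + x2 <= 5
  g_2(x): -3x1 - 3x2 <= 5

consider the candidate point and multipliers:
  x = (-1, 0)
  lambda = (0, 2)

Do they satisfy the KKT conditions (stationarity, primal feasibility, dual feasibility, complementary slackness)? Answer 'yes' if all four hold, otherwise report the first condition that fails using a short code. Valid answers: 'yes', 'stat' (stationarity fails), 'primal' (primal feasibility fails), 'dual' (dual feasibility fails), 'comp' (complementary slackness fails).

Gradient of f: grad f(x) = Q x + c = (6, 6)
Constraint values g_i(x) = a_i^T x - b_i:
  g_1((-1, 0)) = -3
  g_2((-1, 0)) = -2
Stationarity residual: grad f(x) + sum_i lambda_i a_i = (0, 0)
  -> stationarity OK
Primal feasibility (all g_i <= 0): OK
Dual feasibility (all lambda_i >= 0): OK
Complementary slackness (lambda_i * g_i(x) = 0 for all i): FAILS

Verdict: the first failing condition is complementary_slackness -> comp.

comp


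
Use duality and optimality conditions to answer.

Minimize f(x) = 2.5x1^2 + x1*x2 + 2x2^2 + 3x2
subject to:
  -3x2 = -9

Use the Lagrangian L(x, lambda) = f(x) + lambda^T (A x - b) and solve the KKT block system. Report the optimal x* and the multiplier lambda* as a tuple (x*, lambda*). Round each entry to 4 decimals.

Form the Lagrangian:
  L(x, lambda) = (1/2) x^T Q x + c^T x + lambda^T (A x - b)
Stationarity (grad_x L = 0): Q x + c + A^T lambda = 0.
Primal feasibility: A x = b.

This gives the KKT block system:
  [ Q   A^T ] [ x     ]   [-c ]
  [ A    0  ] [ lambda ] = [ b ]

Solving the linear system:
  x*      = (-0.6, 3)
  lambda* = (4.8)
  f(x*)   = 26.1

x* = (-0.6, 3), lambda* = (4.8)


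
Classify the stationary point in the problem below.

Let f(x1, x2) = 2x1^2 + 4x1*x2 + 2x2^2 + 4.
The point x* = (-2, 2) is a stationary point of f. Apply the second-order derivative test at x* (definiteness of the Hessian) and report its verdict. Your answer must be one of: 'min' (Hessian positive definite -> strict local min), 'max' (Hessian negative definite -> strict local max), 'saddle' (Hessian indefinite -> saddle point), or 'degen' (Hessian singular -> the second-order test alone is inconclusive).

Compute the Hessian H = grad^2 f:
  H = [[4, 4], [4, 4]]
Verify stationarity: grad f(x*) = H x* + g = (0, 0).
Eigenvalues of H: 0, 8.
H has a zero eigenvalue (singular; positive semidefinite but not definite), so H is neither positive definite, negative definite, nor indefinite. The second-order test alone is inconclusive -> degen.
(Indeed, f is constant along the null direction of H through x*, so x* is not a strict local extremum.)

degen


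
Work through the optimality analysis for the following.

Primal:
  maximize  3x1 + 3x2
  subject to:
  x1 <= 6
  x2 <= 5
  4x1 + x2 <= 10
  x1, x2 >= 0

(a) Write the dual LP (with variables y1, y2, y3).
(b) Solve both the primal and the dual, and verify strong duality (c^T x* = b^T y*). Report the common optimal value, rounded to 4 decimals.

The standard primal-dual pair for 'max c^T x s.t. A x <= b, x >= 0' is:
  Dual:  min b^T y  s.t.  A^T y >= c,  y >= 0.

So the dual LP is:
  minimize  6y1 + 5y2 + 10y3
  subject to:
    y1 + 4y3 >= 3
    y2 + y3 >= 3
    y1, y2, y3 >= 0

Solving the primal: x* = (1.25, 5).
  primal value c^T x* = 18.75.
Solving the dual: y* = (0, 2.25, 0.75).
  dual value b^T y* = 18.75.
Strong duality: c^T x* = b^T y*. Confirmed.

18.75


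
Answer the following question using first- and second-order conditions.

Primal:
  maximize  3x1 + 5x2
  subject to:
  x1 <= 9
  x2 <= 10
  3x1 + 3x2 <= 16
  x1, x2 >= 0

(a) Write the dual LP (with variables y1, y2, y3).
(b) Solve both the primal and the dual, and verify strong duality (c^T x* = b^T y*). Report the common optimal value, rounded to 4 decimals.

The standard primal-dual pair for 'max c^T x s.t. A x <= b, x >= 0' is:
  Dual:  min b^T y  s.t.  A^T y >= c,  y >= 0.

So the dual LP is:
  minimize  9y1 + 10y2 + 16y3
  subject to:
    y1 + 3y3 >= 3
    y2 + 3y3 >= 5
    y1, y2, y3 >= 0

Solving the primal: x* = (0, 5.3333).
  primal value c^T x* = 26.6667.
Solving the dual: y* = (0, 0, 1.6667).
  dual value b^T y* = 26.6667.
Strong duality: c^T x* = b^T y*. Confirmed.

26.6667


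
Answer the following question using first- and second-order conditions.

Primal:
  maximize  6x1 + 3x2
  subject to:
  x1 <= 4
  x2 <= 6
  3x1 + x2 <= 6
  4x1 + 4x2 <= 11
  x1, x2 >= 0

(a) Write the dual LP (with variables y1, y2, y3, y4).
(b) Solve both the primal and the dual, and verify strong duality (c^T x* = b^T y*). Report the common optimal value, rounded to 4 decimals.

The standard primal-dual pair for 'max c^T x s.t. A x <= b, x >= 0' is:
  Dual:  min b^T y  s.t.  A^T y >= c,  y >= 0.

So the dual LP is:
  minimize  4y1 + 6y2 + 6y3 + 11y4
  subject to:
    y1 + 3y3 + 4y4 >= 6
    y2 + y3 + 4y4 >= 3
    y1, y2, y3, y4 >= 0

Solving the primal: x* = (1.625, 1.125).
  primal value c^T x* = 13.125.
Solving the dual: y* = (0, 0, 1.5, 0.375).
  dual value b^T y* = 13.125.
Strong duality: c^T x* = b^T y*. Confirmed.

13.125


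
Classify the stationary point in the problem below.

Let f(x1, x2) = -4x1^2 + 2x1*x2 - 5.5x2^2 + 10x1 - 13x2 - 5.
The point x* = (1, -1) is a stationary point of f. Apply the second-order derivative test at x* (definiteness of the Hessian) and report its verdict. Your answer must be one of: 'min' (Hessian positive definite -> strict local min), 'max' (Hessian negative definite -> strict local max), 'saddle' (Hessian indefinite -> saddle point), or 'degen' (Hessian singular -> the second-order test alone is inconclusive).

Compute the Hessian H = grad^2 f:
  H = [[-8, 2], [2, -11]]
Verify stationarity: grad f(x*) = H x* + g = (0, 0).
Eigenvalues of H: -12, -7.
Both eigenvalues < 0, so H is negative definite -> x* is a strict local max.

max


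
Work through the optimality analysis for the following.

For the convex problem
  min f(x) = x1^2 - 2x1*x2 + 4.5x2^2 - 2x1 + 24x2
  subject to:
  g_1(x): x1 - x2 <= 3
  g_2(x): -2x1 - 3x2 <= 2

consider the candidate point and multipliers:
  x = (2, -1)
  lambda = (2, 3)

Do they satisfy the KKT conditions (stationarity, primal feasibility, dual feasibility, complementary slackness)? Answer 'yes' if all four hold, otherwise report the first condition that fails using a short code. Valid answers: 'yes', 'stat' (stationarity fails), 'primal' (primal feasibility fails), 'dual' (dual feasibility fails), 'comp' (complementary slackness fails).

Gradient of f: grad f(x) = Q x + c = (4, 11)
Constraint values g_i(x) = a_i^T x - b_i:
  g_1((2, -1)) = 0
  g_2((2, -1)) = -3
Stationarity residual: grad f(x) + sum_i lambda_i a_i = (0, 0)
  -> stationarity OK
Primal feasibility (all g_i <= 0): OK
Dual feasibility (all lambda_i >= 0): OK
Complementary slackness (lambda_i * g_i(x) = 0 for all i): FAILS

Verdict: the first failing condition is complementary_slackness -> comp.

comp


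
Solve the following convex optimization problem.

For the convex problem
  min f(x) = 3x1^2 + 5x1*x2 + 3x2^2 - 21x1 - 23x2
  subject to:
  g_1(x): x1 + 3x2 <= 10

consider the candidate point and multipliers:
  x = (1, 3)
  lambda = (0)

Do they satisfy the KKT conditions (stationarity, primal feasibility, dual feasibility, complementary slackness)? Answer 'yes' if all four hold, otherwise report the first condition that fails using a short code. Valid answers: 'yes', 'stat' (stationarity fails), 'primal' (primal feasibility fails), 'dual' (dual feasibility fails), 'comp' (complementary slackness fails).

Gradient of f: grad f(x) = Q x + c = (0, 0)
Constraint values g_i(x) = a_i^T x - b_i:
  g_1((1, 3)) = 0
Stationarity residual: grad f(x) + sum_i lambda_i a_i = (0, 0)
  -> stationarity OK
Primal feasibility (all g_i <= 0): OK
Dual feasibility (all lambda_i >= 0): OK
Complementary slackness (lambda_i * g_i(x) = 0 for all i): OK

Verdict: yes, KKT holds.

yes


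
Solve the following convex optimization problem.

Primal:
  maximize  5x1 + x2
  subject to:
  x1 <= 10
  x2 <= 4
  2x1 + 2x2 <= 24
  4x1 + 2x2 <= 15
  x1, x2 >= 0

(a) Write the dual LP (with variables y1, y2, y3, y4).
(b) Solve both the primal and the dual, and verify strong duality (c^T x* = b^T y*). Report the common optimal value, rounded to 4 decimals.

The standard primal-dual pair for 'max c^T x s.t. A x <= b, x >= 0' is:
  Dual:  min b^T y  s.t.  A^T y >= c,  y >= 0.

So the dual LP is:
  minimize  10y1 + 4y2 + 24y3 + 15y4
  subject to:
    y1 + 2y3 + 4y4 >= 5
    y2 + 2y3 + 2y4 >= 1
    y1, y2, y3, y4 >= 0

Solving the primal: x* = (3.75, 0).
  primal value c^T x* = 18.75.
Solving the dual: y* = (0, 0, 0, 1.25).
  dual value b^T y* = 18.75.
Strong duality: c^T x* = b^T y*. Confirmed.

18.75


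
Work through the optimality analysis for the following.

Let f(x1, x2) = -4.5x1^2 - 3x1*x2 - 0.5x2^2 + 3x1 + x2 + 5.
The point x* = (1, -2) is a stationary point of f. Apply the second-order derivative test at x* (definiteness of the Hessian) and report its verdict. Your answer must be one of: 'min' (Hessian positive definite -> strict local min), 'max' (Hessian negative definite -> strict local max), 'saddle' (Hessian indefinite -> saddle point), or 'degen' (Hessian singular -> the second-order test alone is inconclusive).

Compute the Hessian H = grad^2 f:
  H = [[-9, -3], [-3, -1]]
Verify stationarity: grad f(x*) = H x* + g = (0, 0).
Eigenvalues of H: -10, 0.
H has a zero eigenvalue (singular; negative semidefinite but not definite), so H is neither positive definite, negative definite, nor indefinite. The second-order test alone is inconclusive -> degen.
(Indeed, f is constant along the null direction of H through x*, so x* is not a strict local extremum.)

degen


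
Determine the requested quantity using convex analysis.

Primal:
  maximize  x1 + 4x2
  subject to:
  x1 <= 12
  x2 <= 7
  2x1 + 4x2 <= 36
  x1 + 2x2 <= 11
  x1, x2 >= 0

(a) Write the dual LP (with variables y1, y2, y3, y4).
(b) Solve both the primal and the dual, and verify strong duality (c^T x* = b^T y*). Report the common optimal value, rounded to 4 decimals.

The standard primal-dual pair for 'max c^T x s.t. A x <= b, x >= 0' is:
  Dual:  min b^T y  s.t.  A^T y >= c,  y >= 0.

So the dual LP is:
  minimize  12y1 + 7y2 + 36y3 + 11y4
  subject to:
    y1 + 2y3 + y4 >= 1
    y2 + 4y3 + 2y4 >= 4
    y1, y2, y3, y4 >= 0

Solving the primal: x* = (0, 5.5).
  primal value c^T x* = 22.
Solving the dual: y* = (0, 0, 0, 2).
  dual value b^T y* = 22.
Strong duality: c^T x* = b^T y*. Confirmed.

22


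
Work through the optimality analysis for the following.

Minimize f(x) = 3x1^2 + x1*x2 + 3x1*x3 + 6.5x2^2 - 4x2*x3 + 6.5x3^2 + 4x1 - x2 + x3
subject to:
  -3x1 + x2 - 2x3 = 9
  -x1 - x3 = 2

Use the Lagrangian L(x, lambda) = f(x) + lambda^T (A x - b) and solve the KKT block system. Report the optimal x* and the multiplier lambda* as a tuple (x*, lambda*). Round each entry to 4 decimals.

Form the Lagrangian:
  L(x, lambda) = (1/2) x^T Q x + c^T x + lambda^T (A x - b)
Stationarity (grad_x L = 0): Q x + c + A^T lambda = 0.
Primal feasibility: A x = b.

This gives the KKT block system:
  [ Q   A^T ] [ x     ]   [-c ]
  [ A    0  ] [ lambda ] = [ b ]

Solving the linear system:
  x*      = (-3.3333, 1.6667, 1.3333)
  lambda* = (-12, 25.6667)
  f(x*)   = 21.5

x* = (-3.3333, 1.6667, 1.3333), lambda* = (-12, 25.6667)


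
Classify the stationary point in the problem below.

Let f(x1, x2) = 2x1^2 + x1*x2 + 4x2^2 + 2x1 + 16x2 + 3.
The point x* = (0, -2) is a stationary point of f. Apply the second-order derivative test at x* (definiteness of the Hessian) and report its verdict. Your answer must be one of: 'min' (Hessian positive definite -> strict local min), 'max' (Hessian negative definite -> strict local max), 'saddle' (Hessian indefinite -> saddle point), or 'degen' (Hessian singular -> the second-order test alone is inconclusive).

Compute the Hessian H = grad^2 f:
  H = [[4, 1], [1, 8]]
Verify stationarity: grad f(x*) = H x* + g = (0, 0).
Eigenvalues of H: 3.7639, 8.2361.
Both eigenvalues > 0, so H is positive definite -> x* is a strict local min.

min


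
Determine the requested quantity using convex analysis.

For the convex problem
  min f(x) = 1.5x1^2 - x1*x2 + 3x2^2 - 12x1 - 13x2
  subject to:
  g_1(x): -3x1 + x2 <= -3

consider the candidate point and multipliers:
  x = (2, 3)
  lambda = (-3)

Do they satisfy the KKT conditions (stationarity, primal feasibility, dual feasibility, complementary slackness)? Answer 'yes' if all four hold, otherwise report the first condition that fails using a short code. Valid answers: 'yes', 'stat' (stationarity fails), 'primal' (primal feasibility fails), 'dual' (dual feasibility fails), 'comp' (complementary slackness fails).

Gradient of f: grad f(x) = Q x + c = (-9, 3)
Constraint values g_i(x) = a_i^T x - b_i:
  g_1((2, 3)) = 0
Stationarity residual: grad f(x) + sum_i lambda_i a_i = (0, 0)
  -> stationarity OK
Primal feasibility (all g_i <= 0): OK
Dual feasibility (all lambda_i >= 0): FAILS
Complementary slackness (lambda_i * g_i(x) = 0 for all i): OK

Verdict: the first failing condition is dual_feasibility -> dual.

dual


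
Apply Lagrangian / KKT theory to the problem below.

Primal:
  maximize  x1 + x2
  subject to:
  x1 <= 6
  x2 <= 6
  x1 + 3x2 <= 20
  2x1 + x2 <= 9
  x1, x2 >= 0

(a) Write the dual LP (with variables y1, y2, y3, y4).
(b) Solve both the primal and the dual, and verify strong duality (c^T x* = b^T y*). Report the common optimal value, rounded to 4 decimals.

The standard primal-dual pair for 'max c^T x s.t. A x <= b, x >= 0' is:
  Dual:  min b^T y  s.t.  A^T y >= c,  y >= 0.

So the dual LP is:
  minimize  6y1 + 6y2 + 20y3 + 9y4
  subject to:
    y1 + y3 + 2y4 >= 1
    y2 + 3y3 + y4 >= 1
    y1, y2, y3, y4 >= 0

Solving the primal: x* = (1.5, 6).
  primal value c^T x* = 7.5.
Solving the dual: y* = (0, 0.5, 0, 0.5).
  dual value b^T y* = 7.5.
Strong duality: c^T x* = b^T y*. Confirmed.

7.5


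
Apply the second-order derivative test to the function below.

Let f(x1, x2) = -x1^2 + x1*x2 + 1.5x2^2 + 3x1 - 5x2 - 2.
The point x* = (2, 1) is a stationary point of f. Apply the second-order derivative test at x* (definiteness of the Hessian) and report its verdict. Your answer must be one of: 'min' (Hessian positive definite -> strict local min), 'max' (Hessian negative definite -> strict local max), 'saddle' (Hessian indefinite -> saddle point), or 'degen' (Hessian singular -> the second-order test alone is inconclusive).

Compute the Hessian H = grad^2 f:
  H = [[-2, 1], [1, 3]]
Verify stationarity: grad f(x*) = H x* + g = (0, 0).
Eigenvalues of H: -2.1926, 3.1926.
Eigenvalues have mixed signs, so H is indefinite -> x* is a saddle point.

saddle


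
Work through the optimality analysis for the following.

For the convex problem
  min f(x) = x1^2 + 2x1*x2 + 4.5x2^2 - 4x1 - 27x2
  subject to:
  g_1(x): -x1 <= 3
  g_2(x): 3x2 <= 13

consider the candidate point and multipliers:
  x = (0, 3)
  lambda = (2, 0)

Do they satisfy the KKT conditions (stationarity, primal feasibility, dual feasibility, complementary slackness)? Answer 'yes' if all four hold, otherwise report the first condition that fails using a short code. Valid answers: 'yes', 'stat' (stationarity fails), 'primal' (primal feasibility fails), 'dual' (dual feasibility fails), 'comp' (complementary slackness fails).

Gradient of f: grad f(x) = Q x + c = (2, 0)
Constraint values g_i(x) = a_i^T x - b_i:
  g_1((0, 3)) = -3
  g_2((0, 3)) = -4
Stationarity residual: grad f(x) + sum_i lambda_i a_i = (0, 0)
  -> stationarity OK
Primal feasibility (all g_i <= 0): OK
Dual feasibility (all lambda_i >= 0): OK
Complementary slackness (lambda_i * g_i(x) = 0 for all i): FAILS

Verdict: the first failing condition is complementary_slackness -> comp.

comp


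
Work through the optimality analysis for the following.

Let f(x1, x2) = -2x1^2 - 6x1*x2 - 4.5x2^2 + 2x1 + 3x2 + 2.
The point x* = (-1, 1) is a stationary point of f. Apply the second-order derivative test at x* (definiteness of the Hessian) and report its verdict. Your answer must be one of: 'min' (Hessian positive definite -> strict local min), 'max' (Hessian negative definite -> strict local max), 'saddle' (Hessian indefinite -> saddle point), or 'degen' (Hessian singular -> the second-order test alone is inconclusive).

Compute the Hessian H = grad^2 f:
  H = [[-4, -6], [-6, -9]]
Verify stationarity: grad f(x*) = H x* + g = (0, 0).
Eigenvalues of H: -13, 0.
H has a zero eigenvalue (singular; negative semidefinite but not definite), so H is neither positive definite, negative definite, nor indefinite. The second-order test alone is inconclusive -> degen.
(Indeed, f is constant along the null direction of H through x*, so x* is not a strict local extremum.)

degen


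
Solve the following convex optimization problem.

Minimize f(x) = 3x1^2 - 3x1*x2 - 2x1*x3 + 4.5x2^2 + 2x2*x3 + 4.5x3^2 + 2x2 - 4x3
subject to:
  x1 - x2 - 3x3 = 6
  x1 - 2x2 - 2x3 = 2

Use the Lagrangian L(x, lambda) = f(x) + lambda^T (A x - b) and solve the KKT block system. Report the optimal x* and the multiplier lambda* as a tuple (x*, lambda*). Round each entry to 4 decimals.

Form the Lagrangian:
  L(x, lambda) = (1/2) x^T Q x + c^T x + lambda^T (A x - b)
Stationarity (grad_x L = 0): Q x + c + A^T lambda = 0.
Primal feasibility: A x = b.

This gives the KKT block system:
  [ Q   A^T ] [ x     ]   [-c ]
  [ A    0  ] [ lambda ] = [ b ]

Solving the linear system:
  x*      = (0.5641, 1.641, -2.359)
  lambda* = (-16.7179, 13.5385)
  f(x*)   = 42.9744

x* = (0.5641, 1.641, -2.359), lambda* = (-16.7179, 13.5385)


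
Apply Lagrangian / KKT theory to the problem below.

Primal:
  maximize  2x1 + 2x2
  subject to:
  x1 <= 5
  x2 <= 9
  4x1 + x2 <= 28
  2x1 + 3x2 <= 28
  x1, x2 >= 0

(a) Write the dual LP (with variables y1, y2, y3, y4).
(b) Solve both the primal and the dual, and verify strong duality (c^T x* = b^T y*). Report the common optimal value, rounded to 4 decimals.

The standard primal-dual pair for 'max c^T x s.t. A x <= b, x >= 0' is:
  Dual:  min b^T y  s.t.  A^T y >= c,  y >= 0.

So the dual LP is:
  minimize  5y1 + 9y2 + 28y3 + 28y4
  subject to:
    y1 + 4y3 + 2y4 >= 2
    y2 + y3 + 3y4 >= 2
    y1, y2, y3, y4 >= 0

Solving the primal: x* = (5, 6).
  primal value c^T x* = 22.
Solving the dual: y* = (0.6667, 0, 0, 0.6667).
  dual value b^T y* = 22.
Strong duality: c^T x* = b^T y*. Confirmed.

22


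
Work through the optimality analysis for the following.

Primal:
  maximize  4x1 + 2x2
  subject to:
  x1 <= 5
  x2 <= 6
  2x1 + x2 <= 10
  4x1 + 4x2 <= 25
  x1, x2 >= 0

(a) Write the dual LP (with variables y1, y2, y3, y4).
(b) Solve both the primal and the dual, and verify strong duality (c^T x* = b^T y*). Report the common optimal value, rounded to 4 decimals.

The standard primal-dual pair for 'max c^T x s.t. A x <= b, x >= 0' is:
  Dual:  min b^T y  s.t.  A^T y >= c,  y >= 0.

So the dual LP is:
  minimize  5y1 + 6y2 + 10y3 + 25y4
  subject to:
    y1 + 2y3 + 4y4 >= 4
    y2 + y3 + 4y4 >= 2
    y1, y2, y3, y4 >= 0

Solving the primal: x* = (3.75, 2.5).
  primal value c^T x* = 20.
Solving the dual: y* = (0, 0, 2, 0).
  dual value b^T y* = 20.
Strong duality: c^T x* = b^T y*. Confirmed.

20


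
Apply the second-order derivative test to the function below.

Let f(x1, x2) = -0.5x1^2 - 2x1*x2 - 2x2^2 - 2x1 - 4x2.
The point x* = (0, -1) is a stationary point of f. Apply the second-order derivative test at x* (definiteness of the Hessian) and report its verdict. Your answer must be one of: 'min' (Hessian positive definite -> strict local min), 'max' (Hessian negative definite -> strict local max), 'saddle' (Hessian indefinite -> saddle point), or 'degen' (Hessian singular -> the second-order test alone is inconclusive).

Compute the Hessian H = grad^2 f:
  H = [[-1, -2], [-2, -4]]
Verify stationarity: grad f(x*) = H x* + g = (0, 0).
Eigenvalues of H: -5, 0.
H has a zero eigenvalue (singular; negative semidefinite but not definite), so H is neither positive definite, negative definite, nor indefinite. The second-order test alone is inconclusive -> degen.
(Indeed, f is constant along the null direction of H through x*, so x* is not a strict local extremum.)

degen


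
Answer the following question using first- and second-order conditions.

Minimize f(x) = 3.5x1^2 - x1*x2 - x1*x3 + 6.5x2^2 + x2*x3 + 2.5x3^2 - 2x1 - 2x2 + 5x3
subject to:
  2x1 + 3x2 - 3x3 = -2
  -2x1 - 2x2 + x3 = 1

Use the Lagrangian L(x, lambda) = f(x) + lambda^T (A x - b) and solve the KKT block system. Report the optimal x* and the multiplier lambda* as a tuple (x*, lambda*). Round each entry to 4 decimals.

Form the Lagrangian:
  L(x, lambda) = (1/2) x^T Q x + c^T x + lambda^T (A x - b)
Stationarity (grad_x L = 0): Q x + c + A^T lambda = 0.
Primal feasibility: A x = b.

This gives the KKT block system:
  [ Q   A^T ] [ x     ]   [-c ]
  [ A    0  ] [ lambda ] = [ b ]

Solving the linear system:
  x*      = (-0.0466, -0.2711, 0.3644)
  lambda* = (2.6939, 1.484)
  f(x*)   = 3.1808

x* = (-0.0466, -0.2711, 0.3644), lambda* = (2.6939, 1.484)
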